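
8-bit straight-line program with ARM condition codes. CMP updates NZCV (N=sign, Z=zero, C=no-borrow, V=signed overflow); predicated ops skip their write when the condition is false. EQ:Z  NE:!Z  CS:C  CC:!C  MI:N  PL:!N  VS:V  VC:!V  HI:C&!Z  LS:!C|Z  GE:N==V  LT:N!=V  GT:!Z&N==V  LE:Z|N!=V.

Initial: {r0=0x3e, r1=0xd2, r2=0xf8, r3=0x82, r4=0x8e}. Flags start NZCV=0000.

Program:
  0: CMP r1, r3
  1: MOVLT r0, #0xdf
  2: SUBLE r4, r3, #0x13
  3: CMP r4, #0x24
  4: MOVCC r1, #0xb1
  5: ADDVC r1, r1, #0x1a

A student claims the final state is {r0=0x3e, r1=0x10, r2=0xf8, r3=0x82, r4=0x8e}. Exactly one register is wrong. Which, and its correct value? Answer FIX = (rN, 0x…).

[0] flags=0010 → (cmp)
[1] flags=0010 LT?F → skip
[2] flags=0010 LE?F → skip
[3] flags=0011 → (cmp)
[4] flags=0011 CC?F → skip
[5] flags=0011 VC?F → skip

FIX = (r1, 0xd2)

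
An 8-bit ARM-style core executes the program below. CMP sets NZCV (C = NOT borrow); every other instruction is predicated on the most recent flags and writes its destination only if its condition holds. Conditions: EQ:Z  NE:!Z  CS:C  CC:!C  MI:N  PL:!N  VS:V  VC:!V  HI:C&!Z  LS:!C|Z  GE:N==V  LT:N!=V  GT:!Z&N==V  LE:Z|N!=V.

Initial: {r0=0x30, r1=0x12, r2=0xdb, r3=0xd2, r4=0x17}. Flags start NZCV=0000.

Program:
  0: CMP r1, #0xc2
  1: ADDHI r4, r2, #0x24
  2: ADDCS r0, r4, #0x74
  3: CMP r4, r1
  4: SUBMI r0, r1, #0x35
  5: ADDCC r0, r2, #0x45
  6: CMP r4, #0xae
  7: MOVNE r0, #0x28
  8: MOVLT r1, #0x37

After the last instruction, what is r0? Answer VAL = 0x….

0: ✓ CMP  NZCV=0000
1: · ADDHI
2: · ADDCS
3: ✓ CMP  NZCV=0010
4: · SUBMI
5: · ADDCC
6: ✓ CMP  NZCV=0000
7: ✓ MOVNE  r0←0x28
8: · MOVLT

VAL = 0x28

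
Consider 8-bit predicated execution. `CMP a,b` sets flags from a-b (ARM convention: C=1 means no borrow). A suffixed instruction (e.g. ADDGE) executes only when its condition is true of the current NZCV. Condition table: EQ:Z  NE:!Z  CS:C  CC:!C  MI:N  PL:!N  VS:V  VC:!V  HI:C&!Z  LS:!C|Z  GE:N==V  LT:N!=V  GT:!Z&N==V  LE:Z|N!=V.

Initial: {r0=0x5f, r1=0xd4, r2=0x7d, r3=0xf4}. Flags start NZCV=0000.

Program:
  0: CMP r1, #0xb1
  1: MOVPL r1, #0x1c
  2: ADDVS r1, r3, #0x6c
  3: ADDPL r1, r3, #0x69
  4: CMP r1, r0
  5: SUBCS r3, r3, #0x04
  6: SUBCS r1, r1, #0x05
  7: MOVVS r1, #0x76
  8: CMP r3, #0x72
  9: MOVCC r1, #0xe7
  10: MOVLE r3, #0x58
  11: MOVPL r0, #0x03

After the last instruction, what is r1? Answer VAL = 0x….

[0] flags=0010 → (cmp)
[1] flags=0010 PL?T → r1=0x1c
[2] flags=0010 VS?F → skip
[3] flags=0010 PL?T → r1=0x5d
[4] flags=1000 → (cmp)
[5] flags=1000 CS?F → skip
[6] flags=1000 CS?F → skip
[7] flags=1000 VS?F → skip
[8] flags=1010 → (cmp)
[9] flags=1010 CC?F → skip
[10] flags=1010 LE?T → r3=0x58
[11] flags=1010 PL?F → skip

VAL = 0x5d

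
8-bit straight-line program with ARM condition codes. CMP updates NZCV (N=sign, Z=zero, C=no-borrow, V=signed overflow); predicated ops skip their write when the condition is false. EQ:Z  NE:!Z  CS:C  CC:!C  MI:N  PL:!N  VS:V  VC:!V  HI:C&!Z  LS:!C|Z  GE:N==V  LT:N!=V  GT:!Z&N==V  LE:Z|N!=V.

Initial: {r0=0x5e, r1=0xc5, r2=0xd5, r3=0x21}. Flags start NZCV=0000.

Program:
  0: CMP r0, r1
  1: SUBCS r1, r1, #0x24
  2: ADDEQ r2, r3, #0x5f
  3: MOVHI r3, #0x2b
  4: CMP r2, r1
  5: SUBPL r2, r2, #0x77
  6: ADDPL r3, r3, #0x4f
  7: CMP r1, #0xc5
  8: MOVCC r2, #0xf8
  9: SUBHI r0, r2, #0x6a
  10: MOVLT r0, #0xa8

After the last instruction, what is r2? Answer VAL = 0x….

VAL = 0x5e

[0] flags=1001 → (cmp)
[1] flags=1001 CS?F → skip
[2] flags=1001 EQ?F → skip
[3] flags=1001 HI?F → skip
[4] flags=0010 → (cmp)
[5] flags=0010 PL?T → r2=0x5e
[6] flags=0010 PL?T → r3=0x70
[7] flags=0110 → (cmp)
[8] flags=0110 CC?F → skip
[9] flags=0110 HI?F → skip
[10] flags=0110 LT?F → skip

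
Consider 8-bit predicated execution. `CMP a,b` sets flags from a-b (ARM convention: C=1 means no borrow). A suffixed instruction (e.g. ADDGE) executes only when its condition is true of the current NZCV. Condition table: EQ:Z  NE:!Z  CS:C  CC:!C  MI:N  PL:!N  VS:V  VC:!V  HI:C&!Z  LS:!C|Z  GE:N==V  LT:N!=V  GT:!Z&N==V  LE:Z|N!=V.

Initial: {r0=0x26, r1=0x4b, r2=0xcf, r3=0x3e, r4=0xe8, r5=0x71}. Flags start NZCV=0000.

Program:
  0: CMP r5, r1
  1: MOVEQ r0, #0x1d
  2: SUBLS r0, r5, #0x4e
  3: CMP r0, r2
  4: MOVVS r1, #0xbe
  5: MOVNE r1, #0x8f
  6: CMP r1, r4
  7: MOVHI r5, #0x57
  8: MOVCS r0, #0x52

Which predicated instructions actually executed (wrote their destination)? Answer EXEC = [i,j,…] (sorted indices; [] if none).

0: ✓ CMP  NZCV=0010
1: · MOVEQ
2: · SUBLS
3: ✓ CMP  NZCV=0000
4: · MOVVS
5: ✓ MOVNE  r1←0x8f
6: ✓ CMP  NZCV=1000
7: · MOVHI
8: · MOVCS

EXEC = [5]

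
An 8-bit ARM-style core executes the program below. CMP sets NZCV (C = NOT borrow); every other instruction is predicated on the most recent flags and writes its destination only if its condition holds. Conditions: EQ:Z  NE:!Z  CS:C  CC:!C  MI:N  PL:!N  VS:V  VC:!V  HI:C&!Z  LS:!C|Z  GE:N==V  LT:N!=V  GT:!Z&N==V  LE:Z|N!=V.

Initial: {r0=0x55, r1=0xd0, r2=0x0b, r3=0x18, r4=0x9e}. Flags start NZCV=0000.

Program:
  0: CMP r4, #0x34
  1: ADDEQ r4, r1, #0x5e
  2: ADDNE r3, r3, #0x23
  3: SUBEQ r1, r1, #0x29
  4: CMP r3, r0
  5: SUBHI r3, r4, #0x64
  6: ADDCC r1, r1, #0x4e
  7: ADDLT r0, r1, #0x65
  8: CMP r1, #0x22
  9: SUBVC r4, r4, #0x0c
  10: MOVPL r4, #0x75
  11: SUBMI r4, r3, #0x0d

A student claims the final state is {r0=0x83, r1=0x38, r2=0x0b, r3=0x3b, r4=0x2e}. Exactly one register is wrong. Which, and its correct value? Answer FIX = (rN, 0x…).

0: ✓ CMP  NZCV=0011
1: · ADDEQ
2: ✓ ADDNE  r3←0x3b
3: · SUBEQ
4: ✓ CMP  NZCV=1000
5: · SUBHI
6: ✓ ADDCC  r1←0x1e
7: ✓ ADDLT  r0←0x83
8: ✓ CMP  NZCV=1000
9: ✓ SUBVC  r4←0x92
10: · MOVPL
11: ✓ SUBMI  r4←0x2e

FIX = (r1, 0x1e)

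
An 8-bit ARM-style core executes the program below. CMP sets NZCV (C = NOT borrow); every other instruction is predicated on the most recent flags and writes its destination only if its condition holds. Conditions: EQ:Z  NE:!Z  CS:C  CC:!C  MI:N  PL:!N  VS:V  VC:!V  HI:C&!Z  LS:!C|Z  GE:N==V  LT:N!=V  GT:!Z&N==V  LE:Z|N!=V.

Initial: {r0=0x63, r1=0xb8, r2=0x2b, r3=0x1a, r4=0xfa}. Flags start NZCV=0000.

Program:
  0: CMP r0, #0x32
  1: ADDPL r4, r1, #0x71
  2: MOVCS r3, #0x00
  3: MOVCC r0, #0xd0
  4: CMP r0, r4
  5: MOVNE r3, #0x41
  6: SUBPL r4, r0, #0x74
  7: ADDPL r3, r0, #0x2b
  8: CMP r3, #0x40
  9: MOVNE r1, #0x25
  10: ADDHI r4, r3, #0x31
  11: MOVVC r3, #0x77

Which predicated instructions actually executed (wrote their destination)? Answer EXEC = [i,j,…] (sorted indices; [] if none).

EXEC = [1,2,5,6,7,9,10]

0: ✓ CMP  NZCV=0010
1: ✓ ADDPL  r4←0x29
2: ✓ MOVCS  r3←0x00
3: · MOVCC
4: ✓ CMP  NZCV=0010
5: ✓ MOVNE  r3←0x41
6: ✓ SUBPL  r4←0xef
7: ✓ ADDPL  r3←0x8e
8: ✓ CMP  NZCV=0011
9: ✓ MOVNE  r1←0x25
10: ✓ ADDHI  r4←0xbf
11: · MOVVC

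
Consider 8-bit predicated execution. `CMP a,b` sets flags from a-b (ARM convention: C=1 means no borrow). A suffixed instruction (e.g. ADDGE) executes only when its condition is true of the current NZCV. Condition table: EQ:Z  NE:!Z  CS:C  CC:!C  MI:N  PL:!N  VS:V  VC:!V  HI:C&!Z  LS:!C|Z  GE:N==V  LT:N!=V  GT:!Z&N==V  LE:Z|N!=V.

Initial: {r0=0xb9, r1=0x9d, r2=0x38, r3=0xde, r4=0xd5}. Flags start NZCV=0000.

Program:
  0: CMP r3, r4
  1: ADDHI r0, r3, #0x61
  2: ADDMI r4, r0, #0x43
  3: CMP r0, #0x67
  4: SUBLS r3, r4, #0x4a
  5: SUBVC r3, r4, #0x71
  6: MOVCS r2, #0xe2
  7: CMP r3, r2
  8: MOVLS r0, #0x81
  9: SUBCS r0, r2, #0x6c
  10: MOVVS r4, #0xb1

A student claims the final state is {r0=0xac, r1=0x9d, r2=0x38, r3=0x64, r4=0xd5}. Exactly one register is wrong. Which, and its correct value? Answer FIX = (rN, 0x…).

0: ✓ CMP  NZCV=0010
1: ✓ ADDHI  r0←0x3f
2: · ADDMI
3: ✓ CMP  NZCV=1000
4: ✓ SUBLS  r3←0x8b
5: ✓ SUBVC  r3←0x64
6: · MOVCS
7: ✓ CMP  NZCV=0010
8: · MOVLS
9: ✓ SUBCS  r0←0xcc
10: · MOVVS

FIX = (r0, 0xcc)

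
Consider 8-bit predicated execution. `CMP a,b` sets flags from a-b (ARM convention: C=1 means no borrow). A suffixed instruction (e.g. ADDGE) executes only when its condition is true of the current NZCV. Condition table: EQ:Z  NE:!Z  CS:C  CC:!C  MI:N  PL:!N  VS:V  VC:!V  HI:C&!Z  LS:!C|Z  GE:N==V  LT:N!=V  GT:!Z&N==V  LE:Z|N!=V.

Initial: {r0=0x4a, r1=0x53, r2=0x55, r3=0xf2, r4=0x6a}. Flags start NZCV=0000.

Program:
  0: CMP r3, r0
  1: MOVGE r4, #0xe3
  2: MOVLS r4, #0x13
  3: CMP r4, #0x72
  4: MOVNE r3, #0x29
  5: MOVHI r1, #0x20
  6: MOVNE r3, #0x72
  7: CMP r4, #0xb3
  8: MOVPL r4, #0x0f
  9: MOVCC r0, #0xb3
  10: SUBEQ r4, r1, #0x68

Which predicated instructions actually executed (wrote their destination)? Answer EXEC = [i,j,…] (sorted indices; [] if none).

[0] flags=1010 → (cmp)
[1] flags=1010 GE?F → skip
[2] flags=1010 LS?F → skip
[3] flags=1000 → (cmp)
[4] flags=1000 NE?T → r3=0x29
[5] flags=1000 HI?F → skip
[6] flags=1000 NE?T → r3=0x72
[7] flags=1001 → (cmp)
[8] flags=1001 PL?F → skip
[9] flags=1001 CC?T → r0=0xb3
[10] flags=1001 EQ?F → skip

EXEC = [4,6,9]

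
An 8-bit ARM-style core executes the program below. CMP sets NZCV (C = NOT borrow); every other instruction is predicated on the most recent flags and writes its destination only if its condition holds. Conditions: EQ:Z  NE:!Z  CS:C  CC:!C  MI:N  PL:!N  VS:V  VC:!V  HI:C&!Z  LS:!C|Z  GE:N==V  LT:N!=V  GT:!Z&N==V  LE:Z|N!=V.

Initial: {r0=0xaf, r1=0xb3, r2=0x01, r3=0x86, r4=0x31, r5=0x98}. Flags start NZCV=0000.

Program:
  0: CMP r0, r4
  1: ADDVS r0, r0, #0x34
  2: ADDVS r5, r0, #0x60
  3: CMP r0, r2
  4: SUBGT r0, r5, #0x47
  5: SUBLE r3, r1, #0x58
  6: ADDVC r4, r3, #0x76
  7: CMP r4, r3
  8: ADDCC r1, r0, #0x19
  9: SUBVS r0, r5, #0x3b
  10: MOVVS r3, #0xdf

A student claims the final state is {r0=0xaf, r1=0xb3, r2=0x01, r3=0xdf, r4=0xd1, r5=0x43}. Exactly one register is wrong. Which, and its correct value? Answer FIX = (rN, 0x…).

[0] flags=0011 → (cmp)
[1] flags=0011 VS?T → r0=0xe3
[2] flags=0011 VS?T → r5=0x43
[3] flags=1010 → (cmp)
[4] flags=1010 GT?F → skip
[5] flags=1010 LE?T → r3=0x5b
[6] flags=1010 VC?T → r4=0xd1
[7] flags=0011 → (cmp)
[8] flags=0011 CC?F → skip
[9] flags=0011 VS?T → r0=0x08
[10] flags=0011 VS?T → r3=0xdf

FIX = (r0, 0x08)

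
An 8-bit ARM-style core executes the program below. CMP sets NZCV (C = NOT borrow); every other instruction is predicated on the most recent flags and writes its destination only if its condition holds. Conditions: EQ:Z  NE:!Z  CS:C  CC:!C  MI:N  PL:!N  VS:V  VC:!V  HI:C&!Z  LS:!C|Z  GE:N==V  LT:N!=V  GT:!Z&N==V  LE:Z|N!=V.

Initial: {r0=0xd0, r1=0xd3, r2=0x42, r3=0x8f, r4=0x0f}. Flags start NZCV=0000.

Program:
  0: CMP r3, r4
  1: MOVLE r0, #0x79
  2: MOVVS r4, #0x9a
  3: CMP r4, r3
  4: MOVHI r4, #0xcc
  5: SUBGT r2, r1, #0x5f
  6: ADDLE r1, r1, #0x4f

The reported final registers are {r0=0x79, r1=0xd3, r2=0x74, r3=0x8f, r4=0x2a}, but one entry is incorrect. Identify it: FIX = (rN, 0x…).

[0] flags=1010 → (cmp)
[1] flags=1010 LE?T → r0=0x79
[2] flags=1010 VS?F → skip
[3] flags=1001 → (cmp)
[4] flags=1001 HI?F → skip
[5] flags=1001 GT?T → r2=0x74
[6] flags=1001 LE?F → skip

FIX = (r4, 0x0f)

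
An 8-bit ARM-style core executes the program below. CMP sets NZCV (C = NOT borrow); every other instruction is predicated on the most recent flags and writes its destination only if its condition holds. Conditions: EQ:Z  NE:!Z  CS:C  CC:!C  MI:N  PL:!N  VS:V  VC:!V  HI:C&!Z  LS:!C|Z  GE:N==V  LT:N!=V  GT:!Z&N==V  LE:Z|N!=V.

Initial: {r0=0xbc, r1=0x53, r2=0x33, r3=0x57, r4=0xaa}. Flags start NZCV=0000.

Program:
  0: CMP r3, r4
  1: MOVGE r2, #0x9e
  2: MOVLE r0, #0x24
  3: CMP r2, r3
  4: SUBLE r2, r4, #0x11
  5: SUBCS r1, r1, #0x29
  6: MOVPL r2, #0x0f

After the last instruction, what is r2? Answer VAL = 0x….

VAL = 0x0f

0: ✓ CMP  NZCV=1001
1: ✓ MOVGE  r2←0x9e
2: · MOVLE
3: ✓ CMP  NZCV=0011
4: ✓ SUBLE  r2←0x99
5: ✓ SUBCS  r1←0x2a
6: ✓ MOVPL  r2←0x0f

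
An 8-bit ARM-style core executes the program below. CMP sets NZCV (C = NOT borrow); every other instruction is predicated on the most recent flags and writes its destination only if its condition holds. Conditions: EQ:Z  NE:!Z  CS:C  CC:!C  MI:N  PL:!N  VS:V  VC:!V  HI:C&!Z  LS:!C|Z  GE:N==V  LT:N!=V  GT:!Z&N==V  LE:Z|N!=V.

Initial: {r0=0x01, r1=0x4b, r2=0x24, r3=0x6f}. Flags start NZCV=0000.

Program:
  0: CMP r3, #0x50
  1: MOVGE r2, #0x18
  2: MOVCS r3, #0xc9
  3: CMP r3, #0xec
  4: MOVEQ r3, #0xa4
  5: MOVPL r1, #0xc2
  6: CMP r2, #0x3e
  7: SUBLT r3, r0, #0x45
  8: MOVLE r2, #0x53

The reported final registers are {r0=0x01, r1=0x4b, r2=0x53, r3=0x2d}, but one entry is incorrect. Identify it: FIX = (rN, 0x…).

[0] flags=0010 → (cmp)
[1] flags=0010 GE?T → r2=0x18
[2] flags=0010 CS?T → r3=0xc9
[3] flags=1000 → (cmp)
[4] flags=1000 EQ?F → skip
[5] flags=1000 PL?F → skip
[6] flags=1000 → (cmp)
[7] flags=1000 LT?T → r3=0xbc
[8] flags=1000 LE?T → r2=0x53

FIX = (r3, 0xbc)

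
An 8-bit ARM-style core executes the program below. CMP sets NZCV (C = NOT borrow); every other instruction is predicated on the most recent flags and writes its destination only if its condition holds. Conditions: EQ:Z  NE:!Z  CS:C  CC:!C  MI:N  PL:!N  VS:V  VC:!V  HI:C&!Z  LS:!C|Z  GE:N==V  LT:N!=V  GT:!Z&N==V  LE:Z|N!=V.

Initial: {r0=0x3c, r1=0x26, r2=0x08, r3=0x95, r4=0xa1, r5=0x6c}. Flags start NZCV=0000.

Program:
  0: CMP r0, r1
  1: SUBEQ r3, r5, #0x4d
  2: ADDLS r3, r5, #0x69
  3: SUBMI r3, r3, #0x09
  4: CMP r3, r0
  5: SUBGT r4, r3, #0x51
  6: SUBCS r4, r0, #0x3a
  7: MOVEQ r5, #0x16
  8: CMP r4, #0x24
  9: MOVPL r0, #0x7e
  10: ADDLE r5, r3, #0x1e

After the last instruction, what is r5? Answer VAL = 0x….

VAL = 0xb3

[0] flags=0010 → (cmp)
[1] flags=0010 EQ?F → skip
[2] flags=0010 LS?F → skip
[3] flags=0010 MI?F → skip
[4] flags=0011 → (cmp)
[5] flags=0011 GT?F → skip
[6] flags=0011 CS?T → r4=0x02
[7] flags=0011 EQ?F → skip
[8] flags=1000 → (cmp)
[9] flags=1000 PL?F → skip
[10] flags=1000 LE?T → r5=0xb3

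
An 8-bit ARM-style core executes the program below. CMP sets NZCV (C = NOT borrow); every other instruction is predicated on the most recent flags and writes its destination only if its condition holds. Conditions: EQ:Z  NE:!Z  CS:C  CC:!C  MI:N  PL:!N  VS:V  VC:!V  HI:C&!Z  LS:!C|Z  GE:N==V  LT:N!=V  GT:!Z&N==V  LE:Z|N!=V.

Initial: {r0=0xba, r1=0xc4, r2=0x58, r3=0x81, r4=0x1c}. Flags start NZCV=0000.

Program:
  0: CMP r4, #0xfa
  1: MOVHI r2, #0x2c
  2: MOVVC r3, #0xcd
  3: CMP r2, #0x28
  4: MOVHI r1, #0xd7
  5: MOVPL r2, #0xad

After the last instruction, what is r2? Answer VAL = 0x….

[0] flags=0000 → (cmp)
[1] flags=0000 HI?F → skip
[2] flags=0000 VC?T → r3=0xcd
[3] flags=0010 → (cmp)
[4] flags=0010 HI?T → r1=0xd7
[5] flags=0010 PL?T → r2=0xad

VAL = 0xad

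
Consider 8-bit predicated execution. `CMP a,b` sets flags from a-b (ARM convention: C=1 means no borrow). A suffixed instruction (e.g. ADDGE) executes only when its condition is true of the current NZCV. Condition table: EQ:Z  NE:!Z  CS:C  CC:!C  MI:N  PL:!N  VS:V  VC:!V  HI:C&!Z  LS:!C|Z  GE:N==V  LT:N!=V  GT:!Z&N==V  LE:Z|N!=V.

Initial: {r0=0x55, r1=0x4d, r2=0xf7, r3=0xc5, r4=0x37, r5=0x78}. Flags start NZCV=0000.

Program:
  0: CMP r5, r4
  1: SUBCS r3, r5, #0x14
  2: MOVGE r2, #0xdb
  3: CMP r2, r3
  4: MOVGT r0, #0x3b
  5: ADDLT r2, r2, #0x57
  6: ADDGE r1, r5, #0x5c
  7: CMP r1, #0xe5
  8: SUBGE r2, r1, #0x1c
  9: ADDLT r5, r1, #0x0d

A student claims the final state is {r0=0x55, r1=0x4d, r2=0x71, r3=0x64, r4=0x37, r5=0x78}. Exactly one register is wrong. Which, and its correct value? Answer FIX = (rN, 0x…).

0: ✓ CMP  NZCV=0010
1: ✓ SUBCS  r3←0x64
2: ✓ MOVGE  r2←0xdb
3: ✓ CMP  NZCV=0011
4: · MOVGT
5: ✓ ADDLT  r2←0x32
6: · ADDGE
7: ✓ CMP  NZCV=0000
8: ✓ SUBGE  r2←0x31
9: · ADDLT

FIX = (r2, 0x31)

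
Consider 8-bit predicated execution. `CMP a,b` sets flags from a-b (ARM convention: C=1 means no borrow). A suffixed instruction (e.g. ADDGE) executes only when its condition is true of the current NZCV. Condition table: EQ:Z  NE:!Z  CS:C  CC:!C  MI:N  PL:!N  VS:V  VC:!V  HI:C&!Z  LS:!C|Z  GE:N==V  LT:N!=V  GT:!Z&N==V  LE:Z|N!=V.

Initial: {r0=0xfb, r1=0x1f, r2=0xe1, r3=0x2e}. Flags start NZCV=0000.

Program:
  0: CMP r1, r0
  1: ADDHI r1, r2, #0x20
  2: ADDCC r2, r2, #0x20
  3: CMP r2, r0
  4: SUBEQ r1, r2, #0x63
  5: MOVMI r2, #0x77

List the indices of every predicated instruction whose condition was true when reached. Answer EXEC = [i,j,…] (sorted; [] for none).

0: ✓ CMP  NZCV=0000
1: · ADDHI
2: ✓ ADDCC  r2←0x01
3: ✓ CMP  NZCV=0000
4: · SUBEQ
5: · MOVMI

EXEC = [2]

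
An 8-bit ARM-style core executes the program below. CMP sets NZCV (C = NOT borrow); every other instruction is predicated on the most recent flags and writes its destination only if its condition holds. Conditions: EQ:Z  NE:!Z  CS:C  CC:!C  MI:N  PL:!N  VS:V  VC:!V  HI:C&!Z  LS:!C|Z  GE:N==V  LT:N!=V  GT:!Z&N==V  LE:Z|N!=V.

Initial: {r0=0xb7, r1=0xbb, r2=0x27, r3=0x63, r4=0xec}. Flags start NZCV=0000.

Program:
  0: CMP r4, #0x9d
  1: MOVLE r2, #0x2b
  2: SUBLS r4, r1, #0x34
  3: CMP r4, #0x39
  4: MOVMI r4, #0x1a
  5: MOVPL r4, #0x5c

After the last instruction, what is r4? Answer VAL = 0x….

VAL = 0x1a

[0] flags=0010 → (cmp)
[1] flags=0010 LE?F → skip
[2] flags=0010 LS?F → skip
[3] flags=1010 → (cmp)
[4] flags=1010 MI?T → r4=0x1a
[5] flags=1010 PL?F → skip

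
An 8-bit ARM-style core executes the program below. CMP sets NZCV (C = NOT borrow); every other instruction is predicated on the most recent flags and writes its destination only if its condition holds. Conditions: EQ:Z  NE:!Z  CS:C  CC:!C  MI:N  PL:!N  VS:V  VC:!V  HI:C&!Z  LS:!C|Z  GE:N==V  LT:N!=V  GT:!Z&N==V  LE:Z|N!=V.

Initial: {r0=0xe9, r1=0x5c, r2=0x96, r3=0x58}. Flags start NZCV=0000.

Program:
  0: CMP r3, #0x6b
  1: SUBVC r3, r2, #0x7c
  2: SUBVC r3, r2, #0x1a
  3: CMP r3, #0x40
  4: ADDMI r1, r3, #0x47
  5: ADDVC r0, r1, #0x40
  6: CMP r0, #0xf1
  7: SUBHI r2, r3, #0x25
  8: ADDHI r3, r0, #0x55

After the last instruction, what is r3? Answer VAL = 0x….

VAL = 0x7c

[0] flags=1000 → (cmp)
[1] flags=1000 VC?T → r3=0x1a
[2] flags=1000 VC?T → r3=0x7c
[3] flags=0010 → (cmp)
[4] flags=0010 MI?F → skip
[5] flags=0010 VC?T → r0=0x9c
[6] flags=1000 → (cmp)
[7] flags=1000 HI?F → skip
[8] flags=1000 HI?F → skip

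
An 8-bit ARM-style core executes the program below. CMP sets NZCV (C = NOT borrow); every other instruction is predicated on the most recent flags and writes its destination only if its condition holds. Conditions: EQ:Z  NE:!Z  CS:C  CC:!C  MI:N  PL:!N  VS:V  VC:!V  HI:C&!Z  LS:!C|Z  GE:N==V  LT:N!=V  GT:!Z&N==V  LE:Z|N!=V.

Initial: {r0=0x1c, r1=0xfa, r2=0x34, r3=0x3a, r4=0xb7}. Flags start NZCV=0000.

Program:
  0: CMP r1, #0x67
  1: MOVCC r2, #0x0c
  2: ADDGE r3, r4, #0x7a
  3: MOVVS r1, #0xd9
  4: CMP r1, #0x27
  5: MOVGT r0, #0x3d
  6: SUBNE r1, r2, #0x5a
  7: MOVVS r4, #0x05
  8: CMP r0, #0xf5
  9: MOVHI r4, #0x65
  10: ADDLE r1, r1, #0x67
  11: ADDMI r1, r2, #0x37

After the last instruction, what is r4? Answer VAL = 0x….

VAL = 0xb7

[0] flags=1010 → (cmp)
[1] flags=1010 CC?F → skip
[2] flags=1010 GE?F → skip
[3] flags=1010 VS?F → skip
[4] flags=1010 → (cmp)
[5] flags=1010 GT?F → skip
[6] flags=1010 NE?T → r1=0xda
[7] flags=1010 VS?F → skip
[8] flags=0000 → (cmp)
[9] flags=0000 HI?F → skip
[10] flags=0000 LE?F → skip
[11] flags=0000 MI?F → skip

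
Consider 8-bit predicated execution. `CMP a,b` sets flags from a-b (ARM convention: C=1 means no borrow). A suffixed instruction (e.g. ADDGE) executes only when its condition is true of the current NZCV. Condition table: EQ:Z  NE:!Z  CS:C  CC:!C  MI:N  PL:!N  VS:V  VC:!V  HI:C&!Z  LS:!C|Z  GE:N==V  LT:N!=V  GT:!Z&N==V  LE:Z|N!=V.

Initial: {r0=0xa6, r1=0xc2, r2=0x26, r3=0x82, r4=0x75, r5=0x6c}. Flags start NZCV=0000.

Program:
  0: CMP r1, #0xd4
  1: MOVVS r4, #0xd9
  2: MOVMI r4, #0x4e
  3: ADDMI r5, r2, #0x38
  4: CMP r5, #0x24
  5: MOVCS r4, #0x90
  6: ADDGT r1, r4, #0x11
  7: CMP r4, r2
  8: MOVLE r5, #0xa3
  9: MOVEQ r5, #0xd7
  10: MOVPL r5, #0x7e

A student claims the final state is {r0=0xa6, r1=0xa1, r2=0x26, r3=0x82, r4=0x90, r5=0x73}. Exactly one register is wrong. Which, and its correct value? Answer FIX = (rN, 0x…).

FIX = (r5, 0x7e)

0: ✓ CMP  NZCV=1000
1: · MOVVS
2: ✓ MOVMI  r4←0x4e
3: ✓ ADDMI  r5←0x5e
4: ✓ CMP  NZCV=0010
5: ✓ MOVCS  r4←0x90
6: ✓ ADDGT  r1←0xa1
7: ✓ CMP  NZCV=0011
8: ✓ MOVLE  r5←0xa3
9: · MOVEQ
10: ✓ MOVPL  r5←0x7e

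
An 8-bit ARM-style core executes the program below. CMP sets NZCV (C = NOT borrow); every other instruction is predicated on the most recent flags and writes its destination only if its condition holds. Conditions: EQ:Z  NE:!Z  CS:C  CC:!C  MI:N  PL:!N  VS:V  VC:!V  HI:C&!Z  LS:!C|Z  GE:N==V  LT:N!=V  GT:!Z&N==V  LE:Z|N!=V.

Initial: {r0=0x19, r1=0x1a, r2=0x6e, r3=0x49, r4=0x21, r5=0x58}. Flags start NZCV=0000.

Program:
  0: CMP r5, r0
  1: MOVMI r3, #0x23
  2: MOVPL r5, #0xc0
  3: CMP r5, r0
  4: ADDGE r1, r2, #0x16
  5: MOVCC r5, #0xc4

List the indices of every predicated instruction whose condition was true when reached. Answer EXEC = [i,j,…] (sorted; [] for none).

EXEC = [2]

0: ✓ CMP  NZCV=0010
1: · MOVMI
2: ✓ MOVPL  r5←0xc0
3: ✓ CMP  NZCV=1010
4: · ADDGE
5: · MOVCC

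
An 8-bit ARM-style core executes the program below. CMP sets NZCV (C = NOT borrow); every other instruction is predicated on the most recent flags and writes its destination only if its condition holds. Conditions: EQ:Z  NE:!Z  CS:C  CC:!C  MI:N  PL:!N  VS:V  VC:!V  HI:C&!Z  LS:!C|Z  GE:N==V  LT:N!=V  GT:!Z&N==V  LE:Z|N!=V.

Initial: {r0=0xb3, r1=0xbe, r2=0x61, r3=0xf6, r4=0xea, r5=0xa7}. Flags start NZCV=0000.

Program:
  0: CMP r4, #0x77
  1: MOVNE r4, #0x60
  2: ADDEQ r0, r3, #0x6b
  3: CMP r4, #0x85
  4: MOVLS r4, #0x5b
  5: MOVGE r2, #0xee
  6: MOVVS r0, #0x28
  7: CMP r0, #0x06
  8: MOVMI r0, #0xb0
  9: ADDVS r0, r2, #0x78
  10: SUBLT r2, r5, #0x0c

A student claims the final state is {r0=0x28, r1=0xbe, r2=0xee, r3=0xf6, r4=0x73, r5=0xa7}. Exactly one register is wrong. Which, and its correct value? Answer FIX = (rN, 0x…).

[0] flags=0011 → (cmp)
[1] flags=0011 NE?T → r4=0x60
[2] flags=0011 EQ?F → skip
[3] flags=1001 → (cmp)
[4] flags=1001 LS?T → r4=0x5b
[5] flags=1001 GE?T → r2=0xee
[6] flags=1001 VS?T → r0=0x28
[7] flags=0010 → (cmp)
[8] flags=0010 MI?F → skip
[9] flags=0010 VS?F → skip
[10] flags=0010 LT?F → skip

FIX = (r4, 0x5b)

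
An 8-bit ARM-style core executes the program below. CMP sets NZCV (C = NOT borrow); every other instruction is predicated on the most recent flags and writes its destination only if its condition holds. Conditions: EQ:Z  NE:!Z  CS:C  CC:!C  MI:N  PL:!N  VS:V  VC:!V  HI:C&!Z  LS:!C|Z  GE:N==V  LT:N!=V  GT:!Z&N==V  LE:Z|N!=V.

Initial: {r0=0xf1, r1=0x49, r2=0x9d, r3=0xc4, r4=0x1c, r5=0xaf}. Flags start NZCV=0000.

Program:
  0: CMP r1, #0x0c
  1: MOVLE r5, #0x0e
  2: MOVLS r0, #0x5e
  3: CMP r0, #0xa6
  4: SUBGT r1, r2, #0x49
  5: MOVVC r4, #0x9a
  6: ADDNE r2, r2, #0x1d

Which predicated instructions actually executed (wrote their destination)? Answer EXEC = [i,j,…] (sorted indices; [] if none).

0: ✓ CMP  NZCV=0010
1: · MOVLE
2: · MOVLS
3: ✓ CMP  NZCV=0010
4: ✓ SUBGT  r1←0x54
5: ✓ MOVVC  r4←0x9a
6: ✓ ADDNE  r2←0xba

EXEC = [4,5,6]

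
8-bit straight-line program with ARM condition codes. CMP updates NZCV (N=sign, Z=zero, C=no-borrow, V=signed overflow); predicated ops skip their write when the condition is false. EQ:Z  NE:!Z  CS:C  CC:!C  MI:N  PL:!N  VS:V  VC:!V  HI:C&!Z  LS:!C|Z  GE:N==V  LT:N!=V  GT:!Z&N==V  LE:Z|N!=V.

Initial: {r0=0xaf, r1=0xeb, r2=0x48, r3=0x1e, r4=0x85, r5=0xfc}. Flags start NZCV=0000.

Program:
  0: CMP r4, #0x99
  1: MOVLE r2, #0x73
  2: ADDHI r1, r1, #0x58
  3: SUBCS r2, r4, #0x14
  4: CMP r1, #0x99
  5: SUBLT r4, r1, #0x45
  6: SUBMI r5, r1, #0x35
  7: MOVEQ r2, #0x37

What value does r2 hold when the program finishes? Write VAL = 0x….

VAL = 0x73

[0] flags=1000 → (cmp)
[1] flags=1000 LE?T → r2=0x73
[2] flags=1000 HI?F → skip
[3] flags=1000 CS?F → skip
[4] flags=0010 → (cmp)
[5] flags=0010 LT?F → skip
[6] flags=0010 MI?F → skip
[7] flags=0010 EQ?F → skip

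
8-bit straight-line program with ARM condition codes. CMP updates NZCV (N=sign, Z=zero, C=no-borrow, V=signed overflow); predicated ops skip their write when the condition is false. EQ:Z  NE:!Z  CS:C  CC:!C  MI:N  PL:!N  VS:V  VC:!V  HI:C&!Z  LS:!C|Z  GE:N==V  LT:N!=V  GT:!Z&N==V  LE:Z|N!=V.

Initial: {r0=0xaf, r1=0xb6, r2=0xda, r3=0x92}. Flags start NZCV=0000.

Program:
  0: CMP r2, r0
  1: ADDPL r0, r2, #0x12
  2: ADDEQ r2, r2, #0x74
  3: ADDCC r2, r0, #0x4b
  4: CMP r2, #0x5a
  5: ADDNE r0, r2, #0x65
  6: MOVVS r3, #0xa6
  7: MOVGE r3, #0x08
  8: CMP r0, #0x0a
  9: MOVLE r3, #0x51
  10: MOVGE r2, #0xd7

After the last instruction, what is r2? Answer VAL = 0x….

[0] flags=0010 → (cmp)
[1] flags=0010 PL?T → r0=0xec
[2] flags=0010 EQ?F → skip
[3] flags=0010 CC?F → skip
[4] flags=1010 → (cmp)
[5] flags=1010 NE?T → r0=0x3f
[6] flags=1010 VS?F → skip
[7] flags=1010 GE?F → skip
[8] flags=0010 → (cmp)
[9] flags=0010 LE?F → skip
[10] flags=0010 GE?T → r2=0xd7

VAL = 0xd7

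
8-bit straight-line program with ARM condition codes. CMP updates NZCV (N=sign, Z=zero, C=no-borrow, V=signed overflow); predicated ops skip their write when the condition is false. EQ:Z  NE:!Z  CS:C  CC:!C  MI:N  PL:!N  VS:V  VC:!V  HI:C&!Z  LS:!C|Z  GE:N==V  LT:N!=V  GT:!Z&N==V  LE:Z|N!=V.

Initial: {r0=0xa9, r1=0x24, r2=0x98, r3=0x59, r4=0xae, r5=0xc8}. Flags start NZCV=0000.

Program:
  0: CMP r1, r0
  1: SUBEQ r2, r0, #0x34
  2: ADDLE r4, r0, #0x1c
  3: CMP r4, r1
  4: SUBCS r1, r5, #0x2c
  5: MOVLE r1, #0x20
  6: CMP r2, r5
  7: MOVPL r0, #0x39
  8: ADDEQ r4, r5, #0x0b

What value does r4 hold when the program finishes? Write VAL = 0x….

VAL = 0xae

0: ✓ CMP  NZCV=0000
1: · SUBEQ
2: · ADDLE
3: ✓ CMP  NZCV=1010
4: ✓ SUBCS  r1←0x9c
5: ✓ MOVLE  r1←0x20
6: ✓ CMP  NZCV=1000
7: · MOVPL
8: · ADDEQ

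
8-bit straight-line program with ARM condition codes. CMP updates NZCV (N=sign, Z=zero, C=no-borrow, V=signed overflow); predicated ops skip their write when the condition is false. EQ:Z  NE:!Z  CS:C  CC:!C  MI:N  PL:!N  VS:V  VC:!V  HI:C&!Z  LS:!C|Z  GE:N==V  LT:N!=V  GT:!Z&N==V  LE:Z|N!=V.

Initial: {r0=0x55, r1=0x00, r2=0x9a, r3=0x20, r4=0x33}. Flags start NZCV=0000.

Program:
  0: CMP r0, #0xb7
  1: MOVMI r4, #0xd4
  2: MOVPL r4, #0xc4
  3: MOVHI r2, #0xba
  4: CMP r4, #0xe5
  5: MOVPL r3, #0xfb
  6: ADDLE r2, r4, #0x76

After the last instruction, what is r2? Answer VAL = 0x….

VAL = 0x4a

0: ✓ CMP  NZCV=1001
1: ✓ MOVMI  r4←0xd4
2: · MOVPL
3: · MOVHI
4: ✓ CMP  NZCV=1000
5: · MOVPL
6: ✓ ADDLE  r2←0x4a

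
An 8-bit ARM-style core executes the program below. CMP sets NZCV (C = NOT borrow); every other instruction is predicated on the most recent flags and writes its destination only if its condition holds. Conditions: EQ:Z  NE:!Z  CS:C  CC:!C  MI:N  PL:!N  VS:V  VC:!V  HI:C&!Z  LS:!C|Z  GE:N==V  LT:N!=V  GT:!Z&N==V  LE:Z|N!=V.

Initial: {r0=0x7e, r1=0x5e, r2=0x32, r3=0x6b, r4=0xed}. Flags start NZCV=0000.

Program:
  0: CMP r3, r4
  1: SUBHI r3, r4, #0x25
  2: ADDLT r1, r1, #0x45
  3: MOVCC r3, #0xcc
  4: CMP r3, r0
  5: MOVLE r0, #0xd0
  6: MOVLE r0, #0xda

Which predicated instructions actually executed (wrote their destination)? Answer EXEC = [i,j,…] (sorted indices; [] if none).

0: ✓ CMP  NZCV=0000
1: · SUBHI
2: · ADDLT
3: ✓ MOVCC  r3←0xcc
4: ✓ CMP  NZCV=0011
5: ✓ MOVLE  r0←0xd0
6: ✓ MOVLE  r0←0xda

EXEC = [3,5,6]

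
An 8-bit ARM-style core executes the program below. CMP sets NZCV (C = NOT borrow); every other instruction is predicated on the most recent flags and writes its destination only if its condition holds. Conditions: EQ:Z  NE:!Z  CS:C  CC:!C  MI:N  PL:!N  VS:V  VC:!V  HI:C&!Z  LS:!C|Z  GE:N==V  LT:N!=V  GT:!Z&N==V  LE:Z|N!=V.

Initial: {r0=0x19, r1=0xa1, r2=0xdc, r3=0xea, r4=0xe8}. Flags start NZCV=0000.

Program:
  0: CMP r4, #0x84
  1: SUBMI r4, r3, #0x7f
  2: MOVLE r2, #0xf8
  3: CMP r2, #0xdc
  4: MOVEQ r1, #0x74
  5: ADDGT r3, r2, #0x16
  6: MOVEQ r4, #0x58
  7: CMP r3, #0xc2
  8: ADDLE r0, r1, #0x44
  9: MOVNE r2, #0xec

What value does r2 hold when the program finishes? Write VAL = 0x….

0: ✓ CMP  NZCV=0010
1: · SUBMI
2: · MOVLE
3: ✓ CMP  NZCV=0110
4: ✓ MOVEQ  r1←0x74
5: · ADDGT
6: ✓ MOVEQ  r4←0x58
7: ✓ CMP  NZCV=0010
8: · ADDLE
9: ✓ MOVNE  r2←0xec

VAL = 0xec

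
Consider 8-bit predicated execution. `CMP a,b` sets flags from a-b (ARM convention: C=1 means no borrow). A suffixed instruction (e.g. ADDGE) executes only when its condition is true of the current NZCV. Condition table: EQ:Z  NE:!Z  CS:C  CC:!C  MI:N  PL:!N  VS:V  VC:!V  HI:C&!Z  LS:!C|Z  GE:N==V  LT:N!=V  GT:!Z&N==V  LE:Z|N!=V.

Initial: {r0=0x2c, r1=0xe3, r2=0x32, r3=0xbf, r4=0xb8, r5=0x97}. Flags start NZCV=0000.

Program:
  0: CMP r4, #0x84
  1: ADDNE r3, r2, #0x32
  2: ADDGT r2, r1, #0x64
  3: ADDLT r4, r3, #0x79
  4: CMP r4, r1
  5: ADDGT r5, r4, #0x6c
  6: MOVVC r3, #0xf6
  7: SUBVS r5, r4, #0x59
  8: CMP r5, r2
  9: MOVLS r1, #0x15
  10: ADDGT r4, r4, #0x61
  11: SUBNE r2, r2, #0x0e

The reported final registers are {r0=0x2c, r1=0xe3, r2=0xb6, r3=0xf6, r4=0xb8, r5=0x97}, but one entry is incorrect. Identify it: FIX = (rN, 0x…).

FIX = (r2, 0x39)

0: ✓ CMP  NZCV=0010
1: ✓ ADDNE  r3←0x64
2: ✓ ADDGT  r2←0x47
3: · ADDLT
4: ✓ CMP  NZCV=1000
5: · ADDGT
6: ✓ MOVVC  r3←0xf6
7: · SUBVS
8: ✓ CMP  NZCV=0011
9: · MOVLS
10: · ADDGT
11: ✓ SUBNE  r2←0x39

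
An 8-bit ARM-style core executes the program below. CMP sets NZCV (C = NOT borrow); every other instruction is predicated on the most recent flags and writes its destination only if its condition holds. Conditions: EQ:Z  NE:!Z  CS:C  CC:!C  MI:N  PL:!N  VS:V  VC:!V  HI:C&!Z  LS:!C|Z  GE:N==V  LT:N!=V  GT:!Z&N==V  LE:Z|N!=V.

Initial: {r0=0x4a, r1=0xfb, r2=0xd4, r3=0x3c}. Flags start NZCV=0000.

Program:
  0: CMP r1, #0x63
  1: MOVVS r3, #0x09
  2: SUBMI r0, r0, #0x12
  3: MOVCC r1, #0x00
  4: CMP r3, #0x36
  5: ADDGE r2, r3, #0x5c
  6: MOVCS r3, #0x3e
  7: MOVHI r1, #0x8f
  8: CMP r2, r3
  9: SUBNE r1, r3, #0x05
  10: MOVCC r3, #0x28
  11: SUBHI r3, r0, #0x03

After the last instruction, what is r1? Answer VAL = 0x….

VAL = 0x39

[0] flags=1010 → (cmp)
[1] flags=1010 VS?F → skip
[2] flags=1010 MI?T → r0=0x38
[3] flags=1010 CC?F → skip
[4] flags=0010 → (cmp)
[5] flags=0010 GE?T → r2=0x98
[6] flags=0010 CS?T → r3=0x3e
[7] flags=0010 HI?T → r1=0x8f
[8] flags=0011 → (cmp)
[9] flags=0011 NE?T → r1=0x39
[10] flags=0011 CC?F → skip
[11] flags=0011 HI?T → r3=0x35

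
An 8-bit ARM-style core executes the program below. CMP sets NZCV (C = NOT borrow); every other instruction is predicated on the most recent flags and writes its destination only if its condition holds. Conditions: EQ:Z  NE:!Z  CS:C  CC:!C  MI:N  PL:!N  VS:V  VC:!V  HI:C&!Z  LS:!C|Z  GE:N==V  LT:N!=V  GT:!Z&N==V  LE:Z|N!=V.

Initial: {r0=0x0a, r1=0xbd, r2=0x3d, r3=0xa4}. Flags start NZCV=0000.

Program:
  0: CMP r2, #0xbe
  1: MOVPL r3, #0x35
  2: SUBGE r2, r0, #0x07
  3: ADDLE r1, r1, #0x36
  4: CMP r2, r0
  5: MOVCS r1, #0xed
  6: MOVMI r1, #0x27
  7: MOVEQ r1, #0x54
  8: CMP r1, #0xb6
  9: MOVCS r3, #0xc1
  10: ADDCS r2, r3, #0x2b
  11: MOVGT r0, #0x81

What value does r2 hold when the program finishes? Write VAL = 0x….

VAL = 0x03

[0] flags=0000 → (cmp)
[1] flags=0000 PL?T → r3=0x35
[2] flags=0000 GE?T → r2=0x03
[3] flags=0000 LE?F → skip
[4] flags=1000 → (cmp)
[5] flags=1000 CS?F → skip
[6] flags=1000 MI?T → r1=0x27
[7] flags=1000 EQ?F → skip
[8] flags=0000 → (cmp)
[9] flags=0000 CS?F → skip
[10] flags=0000 CS?F → skip
[11] flags=0000 GT?T → r0=0x81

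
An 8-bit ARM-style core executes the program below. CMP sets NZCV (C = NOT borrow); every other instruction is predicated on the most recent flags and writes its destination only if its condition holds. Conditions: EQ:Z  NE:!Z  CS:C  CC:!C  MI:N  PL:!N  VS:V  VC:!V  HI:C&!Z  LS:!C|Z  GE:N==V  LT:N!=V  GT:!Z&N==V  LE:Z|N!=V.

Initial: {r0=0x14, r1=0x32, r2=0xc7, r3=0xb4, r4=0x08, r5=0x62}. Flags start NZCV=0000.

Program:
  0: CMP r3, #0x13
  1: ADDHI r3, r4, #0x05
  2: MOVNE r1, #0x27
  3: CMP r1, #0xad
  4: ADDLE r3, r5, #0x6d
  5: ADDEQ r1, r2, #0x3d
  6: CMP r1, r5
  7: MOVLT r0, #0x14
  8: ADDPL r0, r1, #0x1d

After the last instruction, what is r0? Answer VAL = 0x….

[0] flags=1010 → (cmp)
[1] flags=1010 HI?T → r3=0x0d
[2] flags=1010 NE?T → r1=0x27
[3] flags=0000 → (cmp)
[4] flags=0000 LE?F → skip
[5] flags=0000 EQ?F → skip
[6] flags=1000 → (cmp)
[7] flags=1000 LT?T → r0=0x14
[8] flags=1000 PL?F → skip

VAL = 0x14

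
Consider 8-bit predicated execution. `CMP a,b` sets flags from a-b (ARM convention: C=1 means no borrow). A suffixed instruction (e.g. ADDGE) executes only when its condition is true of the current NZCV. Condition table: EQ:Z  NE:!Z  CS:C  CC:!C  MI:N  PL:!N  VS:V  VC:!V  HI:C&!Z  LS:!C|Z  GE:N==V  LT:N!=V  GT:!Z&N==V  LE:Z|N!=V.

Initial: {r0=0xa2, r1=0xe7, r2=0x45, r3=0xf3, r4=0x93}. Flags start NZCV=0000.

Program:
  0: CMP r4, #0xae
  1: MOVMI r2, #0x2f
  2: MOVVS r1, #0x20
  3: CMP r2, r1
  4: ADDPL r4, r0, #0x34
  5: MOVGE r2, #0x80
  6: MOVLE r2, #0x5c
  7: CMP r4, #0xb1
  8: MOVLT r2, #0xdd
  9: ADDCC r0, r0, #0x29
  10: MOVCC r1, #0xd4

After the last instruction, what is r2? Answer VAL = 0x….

[0] flags=1000 → (cmp)
[1] flags=1000 MI?T → r2=0x2f
[2] flags=1000 VS?F → skip
[3] flags=0000 → (cmp)
[4] flags=0000 PL?T → r4=0xd6
[5] flags=0000 GE?T → r2=0x80
[6] flags=0000 LE?F → skip
[7] flags=0010 → (cmp)
[8] flags=0010 LT?F → skip
[9] flags=0010 CC?F → skip
[10] flags=0010 CC?F → skip

VAL = 0x80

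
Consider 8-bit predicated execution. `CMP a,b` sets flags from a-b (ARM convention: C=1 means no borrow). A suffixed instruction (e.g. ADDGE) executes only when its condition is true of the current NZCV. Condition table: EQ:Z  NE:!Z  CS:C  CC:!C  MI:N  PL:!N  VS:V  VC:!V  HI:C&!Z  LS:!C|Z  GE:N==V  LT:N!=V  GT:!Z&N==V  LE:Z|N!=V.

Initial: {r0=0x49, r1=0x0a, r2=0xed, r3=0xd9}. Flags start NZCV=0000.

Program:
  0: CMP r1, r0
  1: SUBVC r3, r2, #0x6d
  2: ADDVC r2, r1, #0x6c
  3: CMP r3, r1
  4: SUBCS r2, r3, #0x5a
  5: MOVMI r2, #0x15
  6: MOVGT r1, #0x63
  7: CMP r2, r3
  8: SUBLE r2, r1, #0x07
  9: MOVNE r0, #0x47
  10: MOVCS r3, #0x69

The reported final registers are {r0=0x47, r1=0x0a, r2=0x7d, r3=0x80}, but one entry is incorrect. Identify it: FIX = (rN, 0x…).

FIX = (r2, 0x26)

[0] flags=1000 → (cmp)
[1] flags=1000 VC?T → r3=0x80
[2] flags=1000 VC?T → r2=0x76
[3] flags=0011 → (cmp)
[4] flags=0011 CS?T → r2=0x26
[5] flags=0011 MI?F → skip
[6] flags=0011 GT?F → skip
[7] flags=1001 → (cmp)
[8] flags=1001 LE?F → skip
[9] flags=1001 NE?T → r0=0x47
[10] flags=1001 CS?F → skip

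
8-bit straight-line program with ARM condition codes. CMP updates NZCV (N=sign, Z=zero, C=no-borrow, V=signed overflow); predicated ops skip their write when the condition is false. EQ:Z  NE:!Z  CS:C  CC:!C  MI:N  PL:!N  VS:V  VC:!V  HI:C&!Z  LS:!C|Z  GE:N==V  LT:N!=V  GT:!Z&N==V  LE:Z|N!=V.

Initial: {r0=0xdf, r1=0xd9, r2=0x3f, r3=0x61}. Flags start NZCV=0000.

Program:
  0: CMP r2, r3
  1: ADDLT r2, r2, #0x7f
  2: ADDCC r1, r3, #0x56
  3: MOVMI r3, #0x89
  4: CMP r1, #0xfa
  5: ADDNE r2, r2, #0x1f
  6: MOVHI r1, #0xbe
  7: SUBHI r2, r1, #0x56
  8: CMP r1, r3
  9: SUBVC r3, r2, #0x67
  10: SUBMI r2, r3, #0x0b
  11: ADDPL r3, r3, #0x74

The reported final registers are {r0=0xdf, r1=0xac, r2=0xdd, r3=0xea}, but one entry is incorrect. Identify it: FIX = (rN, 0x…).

FIX = (r1, 0xb7)

[0] flags=1000 → (cmp)
[1] flags=1000 LT?T → r2=0xbe
[2] flags=1000 CC?T → r1=0xb7
[3] flags=1000 MI?T → r3=0x89
[4] flags=1000 → (cmp)
[5] flags=1000 NE?T → r2=0xdd
[6] flags=1000 HI?F → skip
[7] flags=1000 HI?F → skip
[8] flags=0010 → (cmp)
[9] flags=0010 VC?T → r3=0x76
[10] flags=0010 MI?F → skip
[11] flags=0010 PL?T → r3=0xea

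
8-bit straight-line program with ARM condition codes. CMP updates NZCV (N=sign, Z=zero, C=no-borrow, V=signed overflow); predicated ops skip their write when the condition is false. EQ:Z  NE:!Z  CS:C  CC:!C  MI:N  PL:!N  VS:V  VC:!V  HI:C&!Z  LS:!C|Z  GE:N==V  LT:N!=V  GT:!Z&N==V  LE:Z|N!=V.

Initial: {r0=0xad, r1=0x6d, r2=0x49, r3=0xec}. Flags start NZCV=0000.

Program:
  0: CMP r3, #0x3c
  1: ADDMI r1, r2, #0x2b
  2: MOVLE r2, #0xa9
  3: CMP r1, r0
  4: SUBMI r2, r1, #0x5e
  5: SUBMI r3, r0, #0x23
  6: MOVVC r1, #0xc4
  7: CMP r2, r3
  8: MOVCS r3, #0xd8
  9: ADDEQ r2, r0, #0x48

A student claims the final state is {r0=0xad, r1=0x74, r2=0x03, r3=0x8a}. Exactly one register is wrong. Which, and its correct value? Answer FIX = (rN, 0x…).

FIX = (r2, 0x16)

[0] flags=1010 → (cmp)
[1] flags=1010 MI?T → r1=0x74
[2] flags=1010 LE?T → r2=0xa9
[3] flags=1001 → (cmp)
[4] flags=1001 MI?T → r2=0x16
[5] flags=1001 MI?T → r3=0x8a
[6] flags=1001 VC?F → skip
[7] flags=1001 → (cmp)
[8] flags=1001 CS?F → skip
[9] flags=1001 EQ?F → skip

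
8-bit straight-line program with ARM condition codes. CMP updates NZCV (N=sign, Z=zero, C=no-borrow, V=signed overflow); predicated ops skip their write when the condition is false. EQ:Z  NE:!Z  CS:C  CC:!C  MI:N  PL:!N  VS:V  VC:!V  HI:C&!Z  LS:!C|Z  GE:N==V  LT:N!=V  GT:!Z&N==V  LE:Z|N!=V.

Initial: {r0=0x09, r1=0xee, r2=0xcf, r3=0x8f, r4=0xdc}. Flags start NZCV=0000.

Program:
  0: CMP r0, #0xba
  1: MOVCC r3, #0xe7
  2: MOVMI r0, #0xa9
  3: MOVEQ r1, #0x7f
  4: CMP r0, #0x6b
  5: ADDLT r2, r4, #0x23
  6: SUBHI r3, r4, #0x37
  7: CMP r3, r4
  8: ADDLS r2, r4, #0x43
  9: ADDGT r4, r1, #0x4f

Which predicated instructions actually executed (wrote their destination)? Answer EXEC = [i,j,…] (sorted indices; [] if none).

0: ✓ CMP  NZCV=0000
1: ✓ MOVCC  r3←0xe7
2: · MOVMI
3: · MOVEQ
4: ✓ CMP  NZCV=1000
5: ✓ ADDLT  r2←0xff
6: · SUBHI
7: ✓ CMP  NZCV=0010
8: · ADDLS
9: ✓ ADDGT  r4←0x3d

EXEC = [1,5,9]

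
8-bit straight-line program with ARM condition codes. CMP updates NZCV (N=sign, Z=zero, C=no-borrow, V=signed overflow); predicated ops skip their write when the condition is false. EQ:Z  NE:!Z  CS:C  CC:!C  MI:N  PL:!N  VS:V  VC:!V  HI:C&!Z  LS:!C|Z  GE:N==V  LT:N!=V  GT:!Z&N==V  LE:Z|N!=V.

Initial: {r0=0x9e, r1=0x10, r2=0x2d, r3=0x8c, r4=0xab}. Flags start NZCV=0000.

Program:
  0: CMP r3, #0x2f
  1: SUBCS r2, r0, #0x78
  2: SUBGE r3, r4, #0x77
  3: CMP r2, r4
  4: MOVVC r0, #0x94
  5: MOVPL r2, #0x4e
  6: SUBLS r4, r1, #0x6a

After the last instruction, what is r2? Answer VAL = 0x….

[0] flags=0011 → (cmp)
[1] flags=0011 CS?T → r2=0x26
[2] flags=0011 GE?F → skip
[3] flags=0000 → (cmp)
[4] flags=0000 VC?T → r0=0x94
[5] flags=0000 PL?T → r2=0x4e
[6] flags=0000 LS?T → r4=0xa6

VAL = 0x4e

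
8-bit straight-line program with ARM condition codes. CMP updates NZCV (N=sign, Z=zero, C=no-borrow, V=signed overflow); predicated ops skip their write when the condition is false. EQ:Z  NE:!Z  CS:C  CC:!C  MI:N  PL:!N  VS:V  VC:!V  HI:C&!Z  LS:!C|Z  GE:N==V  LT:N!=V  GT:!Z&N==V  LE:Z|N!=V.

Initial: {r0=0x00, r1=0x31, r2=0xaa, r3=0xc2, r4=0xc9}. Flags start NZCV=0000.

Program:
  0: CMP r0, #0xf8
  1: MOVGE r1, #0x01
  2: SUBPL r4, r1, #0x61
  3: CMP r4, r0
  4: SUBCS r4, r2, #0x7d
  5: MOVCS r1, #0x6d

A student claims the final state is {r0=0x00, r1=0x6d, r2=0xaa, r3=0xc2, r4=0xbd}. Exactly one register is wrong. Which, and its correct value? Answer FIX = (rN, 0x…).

[0] flags=0000 → (cmp)
[1] flags=0000 GE?T → r1=0x01
[2] flags=0000 PL?T → r4=0xa0
[3] flags=1010 → (cmp)
[4] flags=1010 CS?T → r4=0x2d
[5] flags=1010 CS?T → r1=0x6d

FIX = (r4, 0x2d)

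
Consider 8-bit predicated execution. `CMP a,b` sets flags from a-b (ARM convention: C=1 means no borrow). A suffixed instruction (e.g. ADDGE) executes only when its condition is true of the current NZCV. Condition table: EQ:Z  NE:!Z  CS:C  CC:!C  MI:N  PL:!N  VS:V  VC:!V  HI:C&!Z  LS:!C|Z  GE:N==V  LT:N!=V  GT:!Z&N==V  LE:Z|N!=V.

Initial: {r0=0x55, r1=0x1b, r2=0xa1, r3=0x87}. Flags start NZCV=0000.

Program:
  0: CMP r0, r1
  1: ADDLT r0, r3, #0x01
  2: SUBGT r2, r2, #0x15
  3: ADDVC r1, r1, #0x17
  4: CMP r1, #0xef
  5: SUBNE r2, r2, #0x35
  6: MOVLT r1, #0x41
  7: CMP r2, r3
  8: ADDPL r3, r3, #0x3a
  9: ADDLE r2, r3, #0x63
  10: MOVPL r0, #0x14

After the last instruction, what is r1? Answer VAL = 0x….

[0] flags=0010 → (cmp)
[1] flags=0010 LT?F → skip
[2] flags=0010 GT?T → r2=0x8c
[3] flags=0010 VC?T → r1=0x32
[4] flags=0000 → (cmp)
[5] flags=0000 NE?T → r2=0x57
[6] flags=0000 LT?F → skip
[7] flags=1001 → (cmp)
[8] flags=1001 PL?F → skip
[9] flags=1001 LE?F → skip
[10] flags=1001 PL?F → skip

VAL = 0x32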